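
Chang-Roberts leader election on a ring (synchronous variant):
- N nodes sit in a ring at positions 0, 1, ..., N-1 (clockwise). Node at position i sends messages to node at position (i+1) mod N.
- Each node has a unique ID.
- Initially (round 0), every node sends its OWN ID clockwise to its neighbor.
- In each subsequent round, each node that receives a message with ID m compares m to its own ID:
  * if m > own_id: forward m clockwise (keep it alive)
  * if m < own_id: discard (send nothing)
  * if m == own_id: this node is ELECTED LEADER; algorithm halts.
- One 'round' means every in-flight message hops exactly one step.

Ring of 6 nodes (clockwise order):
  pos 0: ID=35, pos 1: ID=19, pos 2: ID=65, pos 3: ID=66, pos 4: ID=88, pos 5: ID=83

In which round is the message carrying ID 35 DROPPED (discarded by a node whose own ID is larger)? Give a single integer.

Round 1: pos1(id19) recv 35: fwd; pos2(id65) recv 19: drop; pos3(id66) recv 65: drop; pos4(id88) recv 66: drop; pos5(id83) recv 88: fwd; pos0(id35) recv 83: fwd
Round 2: pos2(id65) recv 35: drop; pos0(id35) recv 88: fwd; pos1(id19) recv 83: fwd
Round 3: pos1(id19) recv 88: fwd; pos2(id65) recv 83: fwd
Round 4: pos2(id65) recv 88: fwd; pos3(id66) recv 83: fwd
Round 5: pos3(id66) recv 88: fwd; pos4(id88) recv 83: drop
Round 6: pos4(id88) recv 88: ELECTED
Message ID 35 originates at pos 0; dropped at pos 2 in round 2

Answer: 2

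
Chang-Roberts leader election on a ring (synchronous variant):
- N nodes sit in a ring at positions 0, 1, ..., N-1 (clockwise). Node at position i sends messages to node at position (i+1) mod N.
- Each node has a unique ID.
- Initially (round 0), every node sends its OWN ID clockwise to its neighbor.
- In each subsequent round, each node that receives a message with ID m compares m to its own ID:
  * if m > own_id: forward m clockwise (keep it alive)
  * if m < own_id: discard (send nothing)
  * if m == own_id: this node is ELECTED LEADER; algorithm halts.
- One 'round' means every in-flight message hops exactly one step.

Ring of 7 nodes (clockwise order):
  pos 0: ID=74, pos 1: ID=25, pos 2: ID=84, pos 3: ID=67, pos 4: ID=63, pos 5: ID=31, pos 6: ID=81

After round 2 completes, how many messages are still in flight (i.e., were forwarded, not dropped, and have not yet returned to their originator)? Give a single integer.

Answer: 3

Derivation:
Round 1: pos1(id25) recv 74: fwd; pos2(id84) recv 25: drop; pos3(id67) recv 84: fwd; pos4(id63) recv 67: fwd; pos5(id31) recv 63: fwd; pos6(id81) recv 31: drop; pos0(id74) recv 81: fwd
Round 2: pos2(id84) recv 74: drop; pos4(id63) recv 84: fwd; pos5(id31) recv 67: fwd; pos6(id81) recv 63: drop; pos1(id25) recv 81: fwd
After round 2: 3 messages still in flight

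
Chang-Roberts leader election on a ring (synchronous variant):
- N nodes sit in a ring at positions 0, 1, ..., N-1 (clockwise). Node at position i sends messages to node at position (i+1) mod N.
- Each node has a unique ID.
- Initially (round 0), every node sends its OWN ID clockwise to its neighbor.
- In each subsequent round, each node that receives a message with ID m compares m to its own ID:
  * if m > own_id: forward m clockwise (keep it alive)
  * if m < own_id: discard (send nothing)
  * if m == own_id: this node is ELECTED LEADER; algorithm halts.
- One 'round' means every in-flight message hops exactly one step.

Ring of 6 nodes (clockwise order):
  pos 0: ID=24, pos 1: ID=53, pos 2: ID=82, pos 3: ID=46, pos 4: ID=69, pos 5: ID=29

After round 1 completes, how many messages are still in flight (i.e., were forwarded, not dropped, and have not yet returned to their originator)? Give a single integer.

Answer: 3

Derivation:
Round 1: pos1(id53) recv 24: drop; pos2(id82) recv 53: drop; pos3(id46) recv 82: fwd; pos4(id69) recv 46: drop; pos5(id29) recv 69: fwd; pos0(id24) recv 29: fwd
After round 1: 3 messages still in flight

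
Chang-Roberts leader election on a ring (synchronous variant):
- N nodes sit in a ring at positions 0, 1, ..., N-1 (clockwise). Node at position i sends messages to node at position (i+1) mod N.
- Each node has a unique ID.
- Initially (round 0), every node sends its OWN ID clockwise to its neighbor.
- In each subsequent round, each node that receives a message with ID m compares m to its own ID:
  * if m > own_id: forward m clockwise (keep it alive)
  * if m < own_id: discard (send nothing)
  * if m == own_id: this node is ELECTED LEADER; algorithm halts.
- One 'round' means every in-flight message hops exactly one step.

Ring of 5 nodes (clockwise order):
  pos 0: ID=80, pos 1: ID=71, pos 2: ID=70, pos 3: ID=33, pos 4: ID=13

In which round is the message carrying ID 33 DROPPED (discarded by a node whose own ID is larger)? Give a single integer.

Answer: 2

Derivation:
Round 1: pos1(id71) recv 80: fwd; pos2(id70) recv 71: fwd; pos3(id33) recv 70: fwd; pos4(id13) recv 33: fwd; pos0(id80) recv 13: drop
Round 2: pos2(id70) recv 80: fwd; pos3(id33) recv 71: fwd; pos4(id13) recv 70: fwd; pos0(id80) recv 33: drop
Round 3: pos3(id33) recv 80: fwd; pos4(id13) recv 71: fwd; pos0(id80) recv 70: drop
Round 4: pos4(id13) recv 80: fwd; pos0(id80) recv 71: drop
Round 5: pos0(id80) recv 80: ELECTED
Message ID 33 originates at pos 3; dropped at pos 0 in round 2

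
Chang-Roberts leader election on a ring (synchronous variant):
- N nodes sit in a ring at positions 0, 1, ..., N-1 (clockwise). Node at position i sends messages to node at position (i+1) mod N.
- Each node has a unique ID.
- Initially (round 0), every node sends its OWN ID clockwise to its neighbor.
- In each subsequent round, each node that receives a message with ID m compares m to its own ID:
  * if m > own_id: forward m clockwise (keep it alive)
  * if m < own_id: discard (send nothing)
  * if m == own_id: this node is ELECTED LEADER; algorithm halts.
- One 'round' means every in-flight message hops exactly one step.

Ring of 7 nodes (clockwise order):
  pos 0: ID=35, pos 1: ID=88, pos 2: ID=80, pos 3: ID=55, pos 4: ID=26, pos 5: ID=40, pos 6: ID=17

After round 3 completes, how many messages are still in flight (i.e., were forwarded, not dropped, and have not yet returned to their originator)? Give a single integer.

Answer: 3

Derivation:
Round 1: pos1(id88) recv 35: drop; pos2(id80) recv 88: fwd; pos3(id55) recv 80: fwd; pos4(id26) recv 55: fwd; pos5(id40) recv 26: drop; pos6(id17) recv 40: fwd; pos0(id35) recv 17: drop
Round 2: pos3(id55) recv 88: fwd; pos4(id26) recv 80: fwd; pos5(id40) recv 55: fwd; pos0(id35) recv 40: fwd
Round 3: pos4(id26) recv 88: fwd; pos5(id40) recv 80: fwd; pos6(id17) recv 55: fwd; pos1(id88) recv 40: drop
After round 3: 3 messages still in flight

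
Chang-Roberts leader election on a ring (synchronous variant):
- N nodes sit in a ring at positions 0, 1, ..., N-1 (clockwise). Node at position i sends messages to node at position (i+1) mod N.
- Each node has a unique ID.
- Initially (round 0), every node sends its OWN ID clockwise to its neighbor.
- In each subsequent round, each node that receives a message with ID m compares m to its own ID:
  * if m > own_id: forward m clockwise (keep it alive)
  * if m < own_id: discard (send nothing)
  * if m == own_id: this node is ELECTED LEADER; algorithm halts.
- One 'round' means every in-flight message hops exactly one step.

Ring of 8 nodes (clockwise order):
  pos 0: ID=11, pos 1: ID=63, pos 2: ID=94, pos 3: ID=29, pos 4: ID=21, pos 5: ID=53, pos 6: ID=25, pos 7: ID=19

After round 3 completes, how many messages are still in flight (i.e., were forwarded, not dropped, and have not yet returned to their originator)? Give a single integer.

Answer: 2

Derivation:
Round 1: pos1(id63) recv 11: drop; pos2(id94) recv 63: drop; pos3(id29) recv 94: fwd; pos4(id21) recv 29: fwd; pos5(id53) recv 21: drop; pos6(id25) recv 53: fwd; pos7(id19) recv 25: fwd; pos0(id11) recv 19: fwd
Round 2: pos4(id21) recv 94: fwd; pos5(id53) recv 29: drop; pos7(id19) recv 53: fwd; pos0(id11) recv 25: fwd; pos1(id63) recv 19: drop
Round 3: pos5(id53) recv 94: fwd; pos0(id11) recv 53: fwd; pos1(id63) recv 25: drop
After round 3: 2 messages still in flight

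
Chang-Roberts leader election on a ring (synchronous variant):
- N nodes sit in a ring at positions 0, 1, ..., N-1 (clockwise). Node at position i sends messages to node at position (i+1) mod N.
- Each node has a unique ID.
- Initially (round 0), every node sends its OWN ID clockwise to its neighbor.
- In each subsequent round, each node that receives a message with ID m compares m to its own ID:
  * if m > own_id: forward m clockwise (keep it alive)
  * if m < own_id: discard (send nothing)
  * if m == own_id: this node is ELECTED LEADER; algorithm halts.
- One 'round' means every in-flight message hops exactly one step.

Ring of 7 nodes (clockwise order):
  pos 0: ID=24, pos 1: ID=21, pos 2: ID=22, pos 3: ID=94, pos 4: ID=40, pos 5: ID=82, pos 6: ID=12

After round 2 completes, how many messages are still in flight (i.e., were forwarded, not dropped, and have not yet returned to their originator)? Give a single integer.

Answer: 3

Derivation:
Round 1: pos1(id21) recv 24: fwd; pos2(id22) recv 21: drop; pos3(id94) recv 22: drop; pos4(id40) recv 94: fwd; pos5(id82) recv 40: drop; pos6(id12) recv 82: fwd; pos0(id24) recv 12: drop
Round 2: pos2(id22) recv 24: fwd; pos5(id82) recv 94: fwd; pos0(id24) recv 82: fwd
After round 2: 3 messages still in flight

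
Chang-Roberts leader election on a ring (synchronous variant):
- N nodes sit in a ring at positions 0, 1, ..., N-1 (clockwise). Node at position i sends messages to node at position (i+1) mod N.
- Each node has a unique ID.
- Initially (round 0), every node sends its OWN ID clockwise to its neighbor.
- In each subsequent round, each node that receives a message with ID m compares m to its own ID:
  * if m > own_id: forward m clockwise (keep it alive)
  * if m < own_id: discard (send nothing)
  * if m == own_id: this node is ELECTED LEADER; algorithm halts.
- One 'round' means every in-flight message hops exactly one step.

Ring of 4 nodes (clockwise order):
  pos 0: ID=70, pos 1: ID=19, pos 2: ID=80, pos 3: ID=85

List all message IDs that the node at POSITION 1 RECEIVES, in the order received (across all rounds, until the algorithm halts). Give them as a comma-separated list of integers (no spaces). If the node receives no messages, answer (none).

Round 1: pos1(id19) recv 70: fwd; pos2(id80) recv 19: drop; pos3(id85) recv 80: drop; pos0(id70) recv 85: fwd
Round 2: pos2(id80) recv 70: drop; pos1(id19) recv 85: fwd
Round 3: pos2(id80) recv 85: fwd
Round 4: pos3(id85) recv 85: ELECTED

Answer: 70,85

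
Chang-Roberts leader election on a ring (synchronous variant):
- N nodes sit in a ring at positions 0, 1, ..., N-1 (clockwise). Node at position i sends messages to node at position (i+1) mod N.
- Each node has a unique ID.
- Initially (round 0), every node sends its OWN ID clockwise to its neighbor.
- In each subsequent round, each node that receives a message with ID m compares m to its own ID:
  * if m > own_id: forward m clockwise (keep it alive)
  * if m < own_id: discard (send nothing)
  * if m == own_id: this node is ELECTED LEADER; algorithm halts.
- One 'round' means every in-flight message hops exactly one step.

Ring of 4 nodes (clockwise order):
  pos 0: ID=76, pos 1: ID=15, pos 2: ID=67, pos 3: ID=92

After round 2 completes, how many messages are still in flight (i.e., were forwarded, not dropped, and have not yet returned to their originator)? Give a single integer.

Round 1: pos1(id15) recv 76: fwd; pos2(id67) recv 15: drop; pos3(id92) recv 67: drop; pos0(id76) recv 92: fwd
Round 2: pos2(id67) recv 76: fwd; pos1(id15) recv 92: fwd
After round 2: 2 messages still in flight

Answer: 2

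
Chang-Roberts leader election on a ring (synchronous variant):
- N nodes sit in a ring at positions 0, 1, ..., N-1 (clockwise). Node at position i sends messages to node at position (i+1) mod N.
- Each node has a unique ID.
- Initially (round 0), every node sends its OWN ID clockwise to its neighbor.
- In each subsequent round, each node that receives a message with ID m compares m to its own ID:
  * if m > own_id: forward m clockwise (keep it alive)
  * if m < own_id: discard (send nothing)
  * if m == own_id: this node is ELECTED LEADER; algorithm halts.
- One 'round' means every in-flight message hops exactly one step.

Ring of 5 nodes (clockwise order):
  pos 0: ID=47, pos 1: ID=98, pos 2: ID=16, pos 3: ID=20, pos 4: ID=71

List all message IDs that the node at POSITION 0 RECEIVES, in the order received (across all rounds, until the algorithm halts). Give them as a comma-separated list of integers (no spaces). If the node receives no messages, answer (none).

Round 1: pos1(id98) recv 47: drop; pos2(id16) recv 98: fwd; pos3(id20) recv 16: drop; pos4(id71) recv 20: drop; pos0(id47) recv 71: fwd
Round 2: pos3(id20) recv 98: fwd; pos1(id98) recv 71: drop
Round 3: pos4(id71) recv 98: fwd
Round 4: pos0(id47) recv 98: fwd
Round 5: pos1(id98) recv 98: ELECTED

Answer: 71,98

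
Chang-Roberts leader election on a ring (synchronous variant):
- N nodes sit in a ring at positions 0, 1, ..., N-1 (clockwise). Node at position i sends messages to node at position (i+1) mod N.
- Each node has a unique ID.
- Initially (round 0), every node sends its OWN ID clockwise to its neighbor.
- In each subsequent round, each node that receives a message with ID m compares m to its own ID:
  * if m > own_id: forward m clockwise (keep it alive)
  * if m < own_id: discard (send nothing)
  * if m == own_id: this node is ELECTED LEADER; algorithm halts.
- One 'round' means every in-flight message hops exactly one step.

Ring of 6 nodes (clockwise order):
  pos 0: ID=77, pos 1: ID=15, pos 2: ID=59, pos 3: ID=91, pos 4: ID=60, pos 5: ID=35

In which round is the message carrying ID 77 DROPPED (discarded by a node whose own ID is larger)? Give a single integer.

Answer: 3

Derivation:
Round 1: pos1(id15) recv 77: fwd; pos2(id59) recv 15: drop; pos3(id91) recv 59: drop; pos4(id60) recv 91: fwd; pos5(id35) recv 60: fwd; pos0(id77) recv 35: drop
Round 2: pos2(id59) recv 77: fwd; pos5(id35) recv 91: fwd; pos0(id77) recv 60: drop
Round 3: pos3(id91) recv 77: drop; pos0(id77) recv 91: fwd
Round 4: pos1(id15) recv 91: fwd
Round 5: pos2(id59) recv 91: fwd
Round 6: pos3(id91) recv 91: ELECTED
Message ID 77 originates at pos 0; dropped at pos 3 in round 3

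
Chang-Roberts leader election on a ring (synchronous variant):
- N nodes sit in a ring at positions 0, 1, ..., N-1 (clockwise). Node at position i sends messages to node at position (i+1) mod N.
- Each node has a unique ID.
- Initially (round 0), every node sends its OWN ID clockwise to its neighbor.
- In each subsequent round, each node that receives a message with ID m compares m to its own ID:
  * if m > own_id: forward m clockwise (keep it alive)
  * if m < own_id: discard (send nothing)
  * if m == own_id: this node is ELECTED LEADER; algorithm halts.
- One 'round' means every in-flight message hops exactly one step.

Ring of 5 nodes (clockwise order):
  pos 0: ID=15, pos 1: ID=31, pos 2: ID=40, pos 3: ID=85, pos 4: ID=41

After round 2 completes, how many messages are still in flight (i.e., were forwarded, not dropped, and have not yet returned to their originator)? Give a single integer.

Round 1: pos1(id31) recv 15: drop; pos2(id40) recv 31: drop; pos3(id85) recv 40: drop; pos4(id41) recv 85: fwd; pos0(id15) recv 41: fwd
Round 2: pos0(id15) recv 85: fwd; pos1(id31) recv 41: fwd
After round 2: 2 messages still in flight

Answer: 2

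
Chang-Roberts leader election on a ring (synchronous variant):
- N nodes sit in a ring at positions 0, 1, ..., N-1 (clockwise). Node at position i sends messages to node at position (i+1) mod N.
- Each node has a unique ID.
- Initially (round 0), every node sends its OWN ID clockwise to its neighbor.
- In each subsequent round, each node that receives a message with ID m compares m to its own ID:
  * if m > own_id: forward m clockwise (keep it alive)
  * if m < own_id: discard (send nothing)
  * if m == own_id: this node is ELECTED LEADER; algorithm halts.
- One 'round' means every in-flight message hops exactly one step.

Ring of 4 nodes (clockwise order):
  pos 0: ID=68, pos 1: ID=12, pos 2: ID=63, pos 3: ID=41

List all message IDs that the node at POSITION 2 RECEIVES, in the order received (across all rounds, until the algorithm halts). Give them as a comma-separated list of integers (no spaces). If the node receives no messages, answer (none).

Round 1: pos1(id12) recv 68: fwd; pos2(id63) recv 12: drop; pos3(id41) recv 63: fwd; pos0(id68) recv 41: drop
Round 2: pos2(id63) recv 68: fwd; pos0(id68) recv 63: drop
Round 3: pos3(id41) recv 68: fwd
Round 4: pos0(id68) recv 68: ELECTED

Answer: 12,68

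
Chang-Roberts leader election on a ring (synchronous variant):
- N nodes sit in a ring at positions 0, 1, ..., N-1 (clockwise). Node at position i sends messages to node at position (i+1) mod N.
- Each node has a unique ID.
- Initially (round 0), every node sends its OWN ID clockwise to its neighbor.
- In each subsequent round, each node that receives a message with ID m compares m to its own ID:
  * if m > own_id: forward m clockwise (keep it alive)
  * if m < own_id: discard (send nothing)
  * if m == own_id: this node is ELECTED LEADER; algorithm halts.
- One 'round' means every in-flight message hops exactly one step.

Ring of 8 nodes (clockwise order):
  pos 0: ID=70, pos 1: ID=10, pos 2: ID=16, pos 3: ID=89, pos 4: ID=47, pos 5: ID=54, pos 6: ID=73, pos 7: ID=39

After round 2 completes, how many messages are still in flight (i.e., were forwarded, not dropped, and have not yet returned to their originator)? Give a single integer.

Round 1: pos1(id10) recv 70: fwd; pos2(id16) recv 10: drop; pos3(id89) recv 16: drop; pos4(id47) recv 89: fwd; pos5(id54) recv 47: drop; pos6(id73) recv 54: drop; pos7(id39) recv 73: fwd; pos0(id70) recv 39: drop
Round 2: pos2(id16) recv 70: fwd; pos5(id54) recv 89: fwd; pos0(id70) recv 73: fwd
After round 2: 3 messages still in flight

Answer: 3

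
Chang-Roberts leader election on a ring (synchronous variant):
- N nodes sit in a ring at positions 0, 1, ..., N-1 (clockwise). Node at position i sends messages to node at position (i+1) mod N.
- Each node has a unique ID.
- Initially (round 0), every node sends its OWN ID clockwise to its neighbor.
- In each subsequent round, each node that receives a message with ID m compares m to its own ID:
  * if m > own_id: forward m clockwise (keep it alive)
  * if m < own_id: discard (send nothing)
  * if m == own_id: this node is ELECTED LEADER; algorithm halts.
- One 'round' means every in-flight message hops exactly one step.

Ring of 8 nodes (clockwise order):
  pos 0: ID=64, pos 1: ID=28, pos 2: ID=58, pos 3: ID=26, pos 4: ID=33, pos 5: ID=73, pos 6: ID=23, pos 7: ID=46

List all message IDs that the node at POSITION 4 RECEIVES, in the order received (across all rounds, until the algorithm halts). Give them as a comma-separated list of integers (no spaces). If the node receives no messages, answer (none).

Answer: 26,58,64,73

Derivation:
Round 1: pos1(id28) recv 64: fwd; pos2(id58) recv 28: drop; pos3(id26) recv 58: fwd; pos4(id33) recv 26: drop; pos5(id73) recv 33: drop; pos6(id23) recv 73: fwd; pos7(id46) recv 23: drop; pos0(id64) recv 46: drop
Round 2: pos2(id58) recv 64: fwd; pos4(id33) recv 58: fwd; pos7(id46) recv 73: fwd
Round 3: pos3(id26) recv 64: fwd; pos5(id73) recv 58: drop; pos0(id64) recv 73: fwd
Round 4: pos4(id33) recv 64: fwd; pos1(id28) recv 73: fwd
Round 5: pos5(id73) recv 64: drop; pos2(id58) recv 73: fwd
Round 6: pos3(id26) recv 73: fwd
Round 7: pos4(id33) recv 73: fwd
Round 8: pos5(id73) recv 73: ELECTED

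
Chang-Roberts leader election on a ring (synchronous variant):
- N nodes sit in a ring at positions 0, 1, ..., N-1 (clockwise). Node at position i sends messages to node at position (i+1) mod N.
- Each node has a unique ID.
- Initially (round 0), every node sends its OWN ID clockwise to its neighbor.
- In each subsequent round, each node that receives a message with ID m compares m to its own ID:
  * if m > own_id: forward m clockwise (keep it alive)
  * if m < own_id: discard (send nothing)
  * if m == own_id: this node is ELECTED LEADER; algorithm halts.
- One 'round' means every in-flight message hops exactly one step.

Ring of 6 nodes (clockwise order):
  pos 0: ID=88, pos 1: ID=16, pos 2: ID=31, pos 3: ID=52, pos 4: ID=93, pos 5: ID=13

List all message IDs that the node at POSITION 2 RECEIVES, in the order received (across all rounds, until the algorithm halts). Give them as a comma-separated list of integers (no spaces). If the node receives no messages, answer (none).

Answer: 16,88,93

Derivation:
Round 1: pos1(id16) recv 88: fwd; pos2(id31) recv 16: drop; pos3(id52) recv 31: drop; pos4(id93) recv 52: drop; pos5(id13) recv 93: fwd; pos0(id88) recv 13: drop
Round 2: pos2(id31) recv 88: fwd; pos0(id88) recv 93: fwd
Round 3: pos3(id52) recv 88: fwd; pos1(id16) recv 93: fwd
Round 4: pos4(id93) recv 88: drop; pos2(id31) recv 93: fwd
Round 5: pos3(id52) recv 93: fwd
Round 6: pos4(id93) recv 93: ELECTED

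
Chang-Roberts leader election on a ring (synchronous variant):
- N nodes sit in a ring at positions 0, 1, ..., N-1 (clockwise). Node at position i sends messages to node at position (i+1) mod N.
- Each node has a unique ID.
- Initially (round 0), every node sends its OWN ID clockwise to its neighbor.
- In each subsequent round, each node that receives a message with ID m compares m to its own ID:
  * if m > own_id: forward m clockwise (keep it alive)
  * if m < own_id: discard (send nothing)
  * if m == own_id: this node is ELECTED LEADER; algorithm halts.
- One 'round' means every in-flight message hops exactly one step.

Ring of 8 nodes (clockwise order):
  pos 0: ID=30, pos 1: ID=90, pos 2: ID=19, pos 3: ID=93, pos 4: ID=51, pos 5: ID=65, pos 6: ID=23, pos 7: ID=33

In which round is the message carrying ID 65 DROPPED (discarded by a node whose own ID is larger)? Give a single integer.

Answer: 4

Derivation:
Round 1: pos1(id90) recv 30: drop; pos2(id19) recv 90: fwd; pos3(id93) recv 19: drop; pos4(id51) recv 93: fwd; pos5(id65) recv 51: drop; pos6(id23) recv 65: fwd; pos7(id33) recv 23: drop; pos0(id30) recv 33: fwd
Round 2: pos3(id93) recv 90: drop; pos5(id65) recv 93: fwd; pos7(id33) recv 65: fwd; pos1(id90) recv 33: drop
Round 3: pos6(id23) recv 93: fwd; pos0(id30) recv 65: fwd
Round 4: pos7(id33) recv 93: fwd; pos1(id90) recv 65: drop
Round 5: pos0(id30) recv 93: fwd
Round 6: pos1(id90) recv 93: fwd
Round 7: pos2(id19) recv 93: fwd
Round 8: pos3(id93) recv 93: ELECTED
Message ID 65 originates at pos 5; dropped at pos 1 in round 4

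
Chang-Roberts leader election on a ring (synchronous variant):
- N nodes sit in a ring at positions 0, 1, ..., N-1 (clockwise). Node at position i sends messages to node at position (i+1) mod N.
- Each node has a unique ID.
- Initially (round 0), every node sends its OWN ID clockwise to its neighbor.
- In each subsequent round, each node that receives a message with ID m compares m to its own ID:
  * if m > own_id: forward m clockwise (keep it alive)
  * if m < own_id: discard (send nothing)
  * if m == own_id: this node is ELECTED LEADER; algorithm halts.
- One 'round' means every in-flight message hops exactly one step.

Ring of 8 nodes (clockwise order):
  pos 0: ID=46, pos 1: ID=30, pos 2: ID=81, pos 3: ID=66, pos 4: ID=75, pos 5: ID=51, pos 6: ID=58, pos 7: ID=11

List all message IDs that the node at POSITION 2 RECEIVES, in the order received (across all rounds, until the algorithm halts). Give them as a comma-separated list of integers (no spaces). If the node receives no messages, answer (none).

Round 1: pos1(id30) recv 46: fwd; pos2(id81) recv 30: drop; pos3(id66) recv 81: fwd; pos4(id75) recv 66: drop; pos5(id51) recv 75: fwd; pos6(id58) recv 51: drop; pos7(id11) recv 58: fwd; pos0(id46) recv 11: drop
Round 2: pos2(id81) recv 46: drop; pos4(id75) recv 81: fwd; pos6(id58) recv 75: fwd; pos0(id46) recv 58: fwd
Round 3: pos5(id51) recv 81: fwd; pos7(id11) recv 75: fwd; pos1(id30) recv 58: fwd
Round 4: pos6(id58) recv 81: fwd; pos0(id46) recv 75: fwd; pos2(id81) recv 58: drop
Round 5: pos7(id11) recv 81: fwd; pos1(id30) recv 75: fwd
Round 6: pos0(id46) recv 81: fwd; pos2(id81) recv 75: drop
Round 7: pos1(id30) recv 81: fwd
Round 8: pos2(id81) recv 81: ELECTED

Answer: 30,46,58,75,81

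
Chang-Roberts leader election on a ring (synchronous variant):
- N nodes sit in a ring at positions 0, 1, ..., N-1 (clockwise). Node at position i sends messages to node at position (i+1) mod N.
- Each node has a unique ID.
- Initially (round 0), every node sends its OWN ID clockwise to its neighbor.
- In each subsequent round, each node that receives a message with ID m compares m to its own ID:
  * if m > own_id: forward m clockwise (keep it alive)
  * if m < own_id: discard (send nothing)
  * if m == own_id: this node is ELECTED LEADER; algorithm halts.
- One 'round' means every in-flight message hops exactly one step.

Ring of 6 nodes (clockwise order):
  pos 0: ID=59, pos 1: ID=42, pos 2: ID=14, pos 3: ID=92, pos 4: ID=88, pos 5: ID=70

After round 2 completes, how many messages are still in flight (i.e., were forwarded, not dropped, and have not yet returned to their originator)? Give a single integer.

Answer: 4

Derivation:
Round 1: pos1(id42) recv 59: fwd; pos2(id14) recv 42: fwd; pos3(id92) recv 14: drop; pos4(id88) recv 92: fwd; pos5(id70) recv 88: fwd; pos0(id59) recv 70: fwd
Round 2: pos2(id14) recv 59: fwd; pos3(id92) recv 42: drop; pos5(id70) recv 92: fwd; pos0(id59) recv 88: fwd; pos1(id42) recv 70: fwd
After round 2: 4 messages still in flight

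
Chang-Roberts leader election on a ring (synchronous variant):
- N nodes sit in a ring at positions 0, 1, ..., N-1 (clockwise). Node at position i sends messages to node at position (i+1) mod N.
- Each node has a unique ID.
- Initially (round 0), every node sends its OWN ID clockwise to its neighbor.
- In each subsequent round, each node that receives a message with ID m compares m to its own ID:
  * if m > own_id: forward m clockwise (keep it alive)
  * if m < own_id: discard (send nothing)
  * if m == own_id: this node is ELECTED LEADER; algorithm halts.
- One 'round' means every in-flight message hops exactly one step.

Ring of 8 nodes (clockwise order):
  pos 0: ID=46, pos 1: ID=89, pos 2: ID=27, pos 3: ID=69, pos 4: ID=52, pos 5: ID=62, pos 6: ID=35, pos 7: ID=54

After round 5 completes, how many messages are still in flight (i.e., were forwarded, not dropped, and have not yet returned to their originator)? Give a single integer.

Answer: 2

Derivation:
Round 1: pos1(id89) recv 46: drop; pos2(id27) recv 89: fwd; pos3(id69) recv 27: drop; pos4(id52) recv 69: fwd; pos5(id62) recv 52: drop; pos6(id35) recv 62: fwd; pos7(id54) recv 35: drop; pos0(id46) recv 54: fwd
Round 2: pos3(id69) recv 89: fwd; pos5(id62) recv 69: fwd; pos7(id54) recv 62: fwd; pos1(id89) recv 54: drop
Round 3: pos4(id52) recv 89: fwd; pos6(id35) recv 69: fwd; pos0(id46) recv 62: fwd
Round 4: pos5(id62) recv 89: fwd; pos7(id54) recv 69: fwd; pos1(id89) recv 62: drop
Round 5: pos6(id35) recv 89: fwd; pos0(id46) recv 69: fwd
After round 5: 2 messages still in flight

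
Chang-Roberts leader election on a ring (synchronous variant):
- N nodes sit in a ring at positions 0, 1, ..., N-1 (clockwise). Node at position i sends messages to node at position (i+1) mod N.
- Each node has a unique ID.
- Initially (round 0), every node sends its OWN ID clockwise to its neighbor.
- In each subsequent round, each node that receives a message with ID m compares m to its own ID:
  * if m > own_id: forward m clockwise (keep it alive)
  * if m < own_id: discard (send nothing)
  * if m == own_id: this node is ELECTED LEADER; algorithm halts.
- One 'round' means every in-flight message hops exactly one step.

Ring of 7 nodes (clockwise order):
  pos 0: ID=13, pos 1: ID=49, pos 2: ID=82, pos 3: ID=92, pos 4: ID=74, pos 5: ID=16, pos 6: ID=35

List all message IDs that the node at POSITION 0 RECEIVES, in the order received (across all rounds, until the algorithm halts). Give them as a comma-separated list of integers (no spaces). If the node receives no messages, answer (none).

Round 1: pos1(id49) recv 13: drop; pos2(id82) recv 49: drop; pos3(id92) recv 82: drop; pos4(id74) recv 92: fwd; pos5(id16) recv 74: fwd; pos6(id35) recv 16: drop; pos0(id13) recv 35: fwd
Round 2: pos5(id16) recv 92: fwd; pos6(id35) recv 74: fwd; pos1(id49) recv 35: drop
Round 3: pos6(id35) recv 92: fwd; pos0(id13) recv 74: fwd
Round 4: pos0(id13) recv 92: fwd; pos1(id49) recv 74: fwd
Round 5: pos1(id49) recv 92: fwd; pos2(id82) recv 74: drop
Round 6: pos2(id82) recv 92: fwd
Round 7: pos3(id92) recv 92: ELECTED

Answer: 35,74,92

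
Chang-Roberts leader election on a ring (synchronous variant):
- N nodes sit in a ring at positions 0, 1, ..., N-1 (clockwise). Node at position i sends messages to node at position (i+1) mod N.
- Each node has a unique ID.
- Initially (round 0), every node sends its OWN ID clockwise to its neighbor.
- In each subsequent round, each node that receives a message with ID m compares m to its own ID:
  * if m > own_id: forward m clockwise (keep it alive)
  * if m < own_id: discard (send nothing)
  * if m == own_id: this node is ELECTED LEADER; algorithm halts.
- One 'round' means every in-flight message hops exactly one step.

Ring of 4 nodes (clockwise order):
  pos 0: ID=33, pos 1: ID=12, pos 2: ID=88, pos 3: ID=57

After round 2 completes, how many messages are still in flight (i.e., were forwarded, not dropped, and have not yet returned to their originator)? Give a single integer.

Answer: 2

Derivation:
Round 1: pos1(id12) recv 33: fwd; pos2(id88) recv 12: drop; pos3(id57) recv 88: fwd; pos0(id33) recv 57: fwd
Round 2: pos2(id88) recv 33: drop; pos0(id33) recv 88: fwd; pos1(id12) recv 57: fwd
After round 2: 2 messages still in flight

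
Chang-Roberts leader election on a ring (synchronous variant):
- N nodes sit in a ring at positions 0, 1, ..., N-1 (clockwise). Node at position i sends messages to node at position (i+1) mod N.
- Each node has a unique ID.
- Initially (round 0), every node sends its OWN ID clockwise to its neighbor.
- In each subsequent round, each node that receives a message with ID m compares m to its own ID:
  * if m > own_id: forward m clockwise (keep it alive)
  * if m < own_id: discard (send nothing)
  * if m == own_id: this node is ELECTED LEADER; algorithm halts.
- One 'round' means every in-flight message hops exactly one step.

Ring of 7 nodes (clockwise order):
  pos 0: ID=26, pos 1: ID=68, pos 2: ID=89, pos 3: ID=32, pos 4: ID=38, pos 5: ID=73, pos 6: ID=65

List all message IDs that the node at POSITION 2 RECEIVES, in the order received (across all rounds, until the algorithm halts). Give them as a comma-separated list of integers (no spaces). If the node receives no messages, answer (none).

Round 1: pos1(id68) recv 26: drop; pos2(id89) recv 68: drop; pos3(id32) recv 89: fwd; pos4(id38) recv 32: drop; pos5(id73) recv 38: drop; pos6(id65) recv 73: fwd; pos0(id26) recv 65: fwd
Round 2: pos4(id38) recv 89: fwd; pos0(id26) recv 73: fwd; pos1(id68) recv 65: drop
Round 3: pos5(id73) recv 89: fwd; pos1(id68) recv 73: fwd
Round 4: pos6(id65) recv 89: fwd; pos2(id89) recv 73: drop
Round 5: pos0(id26) recv 89: fwd
Round 6: pos1(id68) recv 89: fwd
Round 7: pos2(id89) recv 89: ELECTED

Answer: 68,73,89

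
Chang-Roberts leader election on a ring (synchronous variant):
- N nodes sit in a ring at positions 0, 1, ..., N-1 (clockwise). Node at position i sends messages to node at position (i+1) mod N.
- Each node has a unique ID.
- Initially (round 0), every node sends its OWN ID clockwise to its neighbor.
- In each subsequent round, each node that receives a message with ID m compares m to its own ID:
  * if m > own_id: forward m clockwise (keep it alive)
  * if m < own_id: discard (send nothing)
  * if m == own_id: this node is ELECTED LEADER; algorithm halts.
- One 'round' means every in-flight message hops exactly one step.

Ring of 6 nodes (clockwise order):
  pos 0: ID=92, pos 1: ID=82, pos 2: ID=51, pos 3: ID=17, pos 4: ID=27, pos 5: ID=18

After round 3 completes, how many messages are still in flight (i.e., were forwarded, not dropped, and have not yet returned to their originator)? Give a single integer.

Answer: 3

Derivation:
Round 1: pos1(id82) recv 92: fwd; pos2(id51) recv 82: fwd; pos3(id17) recv 51: fwd; pos4(id27) recv 17: drop; pos5(id18) recv 27: fwd; pos0(id92) recv 18: drop
Round 2: pos2(id51) recv 92: fwd; pos3(id17) recv 82: fwd; pos4(id27) recv 51: fwd; pos0(id92) recv 27: drop
Round 3: pos3(id17) recv 92: fwd; pos4(id27) recv 82: fwd; pos5(id18) recv 51: fwd
After round 3: 3 messages still in flight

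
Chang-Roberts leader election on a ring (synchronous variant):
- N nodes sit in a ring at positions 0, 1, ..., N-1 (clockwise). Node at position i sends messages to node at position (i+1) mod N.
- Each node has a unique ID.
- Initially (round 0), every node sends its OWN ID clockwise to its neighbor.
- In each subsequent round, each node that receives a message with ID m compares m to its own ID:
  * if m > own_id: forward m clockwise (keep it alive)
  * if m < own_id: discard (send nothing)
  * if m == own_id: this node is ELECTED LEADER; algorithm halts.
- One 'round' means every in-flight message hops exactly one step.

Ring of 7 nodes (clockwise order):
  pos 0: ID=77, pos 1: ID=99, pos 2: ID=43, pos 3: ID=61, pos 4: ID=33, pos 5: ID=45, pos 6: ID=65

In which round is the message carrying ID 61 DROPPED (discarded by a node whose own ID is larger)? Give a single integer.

Answer: 3

Derivation:
Round 1: pos1(id99) recv 77: drop; pos2(id43) recv 99: fwd; pos3(id61) recv 43: drop; pos4(id33) recv 61: fwd; pos5(id45) recv 33: drop; pos6(id65) recv 45: drop; pos0(id77) recv 65: drop
Round 2: pos3(id61) recv 99: fwd; pos5(id45) recv 61: fwd
Round 3: pos4(id33) recv 99: fwd; pos6(id65) recv 61: drop
Round 4: pos5(id45) recv 99: fwd
Round 5: pos6(id65) recv 99: fwd
Round 6: pos0(id77) recv 99: fwd
Round 7: pos1(id99) recv 99: ELECTED
Message ID 61 originates at pos 3; dropped at pos 6 in round 3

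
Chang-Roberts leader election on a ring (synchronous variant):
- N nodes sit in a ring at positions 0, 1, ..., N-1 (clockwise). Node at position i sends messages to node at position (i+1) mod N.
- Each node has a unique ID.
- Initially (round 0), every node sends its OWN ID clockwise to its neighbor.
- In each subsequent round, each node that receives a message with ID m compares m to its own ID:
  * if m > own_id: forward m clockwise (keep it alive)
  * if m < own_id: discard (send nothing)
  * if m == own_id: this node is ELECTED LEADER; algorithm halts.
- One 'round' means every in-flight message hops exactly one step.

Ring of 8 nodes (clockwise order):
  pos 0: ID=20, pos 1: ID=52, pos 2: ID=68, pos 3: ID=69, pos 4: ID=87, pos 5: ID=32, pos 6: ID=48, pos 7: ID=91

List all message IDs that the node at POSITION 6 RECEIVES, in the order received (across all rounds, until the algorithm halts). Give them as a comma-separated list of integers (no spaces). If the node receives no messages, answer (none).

Round 1: pos1(id52) recv 20: drop; pos2(id68) recv 52: drop; pos3(id69) recv 68: drop; pos4(id87) recv 69: drop; pos5(id32) recv 87: fwd; pos6(id48) recv 32: drop; pos7(id91) recv 48: drop; pos0(id20) recv 91: fwd
Round 2: pos6(id48) recv 87: fwd; pos1(id52) recv 91: fwd
Round 3: pos7(id91) recv 87: drop; pos2(id68) recv 91: fwd
Round 4: pos3(id69) recv 91: fwd
Round 5: pos4(id87) recv 91: fwd
Round 6: pos5(id32) recv 91: fwd
Round 7: pos6(id48) recv 91: fwd
Round 8: pos7(id91) recv 91: ELECTED

Answer: 32,87,91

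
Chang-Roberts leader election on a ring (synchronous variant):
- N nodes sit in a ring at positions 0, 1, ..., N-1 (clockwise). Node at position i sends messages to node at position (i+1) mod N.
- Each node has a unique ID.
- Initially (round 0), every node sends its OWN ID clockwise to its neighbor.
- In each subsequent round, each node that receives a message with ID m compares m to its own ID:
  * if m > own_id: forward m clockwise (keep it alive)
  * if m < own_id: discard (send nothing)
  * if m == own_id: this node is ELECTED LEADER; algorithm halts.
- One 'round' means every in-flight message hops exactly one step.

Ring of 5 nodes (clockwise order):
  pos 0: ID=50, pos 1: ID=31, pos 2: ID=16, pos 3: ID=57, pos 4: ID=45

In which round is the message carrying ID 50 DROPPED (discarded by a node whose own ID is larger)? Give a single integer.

Answer: 3

Derivation:
Round 1: pos1(id31) recv 50: fwd; pos2(id16) recv 31: fwd; pos3(id57) recv 16: drop; pos4(id45) recv 57: fwd; pos0(id50) recv 45: drop
Round 2: pos2(id16) recv 50: fwd; pos3(id57) recv 31: drop; pos0(id50) recv 57: fwd
Round 3: pos3(id57) recv 50: drop; pos1(id31) recv 57: fwd
Round 4: pos2(id16) recv 57: fwd
Round 5: pos3(id57) recv 57: ELECTED
Message ID 50 originates at pos 0; dropped at pos 3 in round 3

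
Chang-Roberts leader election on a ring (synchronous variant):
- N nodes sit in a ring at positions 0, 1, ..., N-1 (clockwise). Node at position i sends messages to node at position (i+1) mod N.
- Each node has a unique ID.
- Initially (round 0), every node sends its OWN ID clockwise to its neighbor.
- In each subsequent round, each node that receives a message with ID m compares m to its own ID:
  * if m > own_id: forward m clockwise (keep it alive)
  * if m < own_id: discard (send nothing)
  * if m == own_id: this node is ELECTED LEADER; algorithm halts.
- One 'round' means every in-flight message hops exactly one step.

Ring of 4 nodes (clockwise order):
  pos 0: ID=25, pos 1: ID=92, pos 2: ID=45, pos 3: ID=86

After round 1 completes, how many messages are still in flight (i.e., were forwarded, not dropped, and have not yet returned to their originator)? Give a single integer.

Round 1: pos1(id92) recv 25: drop; pos2(id45) recv 92: fwd; pos3(id86) recv 45: drop; pos0(id25) recv 86: fwd
After round 1: 2 messages still in flight

Answer: 2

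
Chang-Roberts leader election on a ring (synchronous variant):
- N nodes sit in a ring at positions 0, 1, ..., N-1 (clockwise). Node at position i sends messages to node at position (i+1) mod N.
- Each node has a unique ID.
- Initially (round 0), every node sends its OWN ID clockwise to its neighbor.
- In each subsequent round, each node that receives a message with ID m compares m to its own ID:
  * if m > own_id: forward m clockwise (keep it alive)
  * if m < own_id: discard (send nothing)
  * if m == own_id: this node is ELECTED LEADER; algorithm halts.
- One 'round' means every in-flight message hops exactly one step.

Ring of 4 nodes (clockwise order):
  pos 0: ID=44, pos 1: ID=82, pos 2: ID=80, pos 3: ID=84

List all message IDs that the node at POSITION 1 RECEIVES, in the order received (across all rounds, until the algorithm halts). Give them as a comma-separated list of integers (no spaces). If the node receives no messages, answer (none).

Round 1: pos1(id82) recv 44: drop; pos2(id80) recv 82: fwd; pos3(id84) recv 80: drop; pos0(id44) recv 84: fwd
Round 2: pos3(id84) recv 82: drop; pos1(id82) recv 84: fwd
Round 3: pos2(id80) recv 84: fwd
Round 4: pos3(id84) recv 84: ELECTED

Answer: 44,84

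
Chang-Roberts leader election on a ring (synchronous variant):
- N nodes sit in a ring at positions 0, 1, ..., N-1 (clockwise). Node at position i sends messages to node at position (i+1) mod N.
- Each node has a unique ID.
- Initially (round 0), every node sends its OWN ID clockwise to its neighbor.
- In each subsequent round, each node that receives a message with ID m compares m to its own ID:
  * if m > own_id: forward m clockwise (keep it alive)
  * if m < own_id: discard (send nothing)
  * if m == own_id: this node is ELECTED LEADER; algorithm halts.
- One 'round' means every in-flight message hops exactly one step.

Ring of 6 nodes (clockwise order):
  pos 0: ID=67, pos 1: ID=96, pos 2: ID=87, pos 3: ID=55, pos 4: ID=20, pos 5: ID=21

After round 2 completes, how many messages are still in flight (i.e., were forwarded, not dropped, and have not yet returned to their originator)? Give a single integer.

Answer: 3

Derivation:
Round 1: pos1(id96) recv 67: drop; pos2(id87) recv 96: fwd; pos3(id55) recv 87: fwd; pos4(id20) recv 55: fwd; pos5(id21) recv 20: drop; pos0(id67) recv 21: drop
Round 2: pos3(id55) recv 96: fwd; pos4(id20) recv 87: fwd; pos5(id21) recv 55: fwd
After round 2: 3 messages still in flight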